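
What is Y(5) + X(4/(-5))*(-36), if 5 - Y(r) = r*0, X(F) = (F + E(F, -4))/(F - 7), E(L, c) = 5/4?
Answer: 92/13 ≈ 7.0769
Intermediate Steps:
E(L, c) = 5/4 (E(L, c) = (¼)*5 = 5/4)
X(F) = (5/4 + F)/(-7 + F) (X(F) = (F + 5/4)/(F - 7) = (5/4 + F)/(-7 + F))
Y(r) = 5 (Y(r) = 5 - r*0 = 5 - 1*0 = 5 + 0 = 5)
Y(5) + X(4/(-5))*(-36) = 5 + ((5/4 + 4/(-5))/(-7 + 4/(-5)))*(-36) = 5 + ((5/4 + 4*(-⅕))/(-7 + 4*(-⅕)))*(-36) = 5 + ((5/4 - ⅘)/(-7 - ⅘))*(-36) = 5 + ((9/20)/(-39/5))*(-36) = 5 - 5/39*9/20*(-36) = 5 - 3/52*(-36) = 5 + 27/13 = 92/13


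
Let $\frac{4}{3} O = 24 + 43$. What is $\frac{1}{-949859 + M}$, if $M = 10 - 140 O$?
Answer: $- \frac{1}{956884} \approx -1.0451 \cdot 10^{-6}$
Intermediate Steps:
$O = \frac{201}{4}$ ($O = \frac{3 \left(24 + 43\right)}{4} = \frac{3}{4} \cdot 67 = \frac{201}{4} \approx 50.25$)
$M = -7025$ ($M = 10 - 7035 = -7025$)
$\frac{1}{-949859 + M} = \frac{1}{-949859 - 7025} = \frac{1}{-956884} = - \frac{1}{956884}$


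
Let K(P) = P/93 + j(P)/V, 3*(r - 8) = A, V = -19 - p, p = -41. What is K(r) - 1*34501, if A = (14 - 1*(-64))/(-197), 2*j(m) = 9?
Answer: -897156485/26004 ≈ -34501.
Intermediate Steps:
j(m) = 9/2 (j(m) = (1/2)*9 = 9/2)
V = 22 (V = -19 - 1*(-41) = -19 + 41 = 22)
A = -78/197 (A = (14 + 64)*(-1/197) = 78*(-1/197) = -78/197 ≈ -0.39594)
r = 1550/197 (r = 8 + (1/3)*(-78/197) = 8 - 26/197 = 1550/197 ≈ 7.8680)
K(P) = 9/44 + P/93 (K(P) = P/93 + (9/2)/22 = P*(1/93) + (9/2)*(1/22) = P/93 + 9/44 = 9/44 + P/93)
K(r) - 1*34501 = (9/44 + (1/93)*(1550/197)) - 1*34501 = (9/44 + 50/591) - 34501 = 7519/26004 - 34501 = -897156485/26004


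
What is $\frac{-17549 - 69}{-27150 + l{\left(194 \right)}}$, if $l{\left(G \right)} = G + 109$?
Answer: $\frac{17618}{26847} \approx 0.65624$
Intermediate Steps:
$l{\left(G \right)} = 109 + G$
$\frac{-17549 - 69}{-27150 + l{\left(194 \right)}} = \frac{-17549 - 69}{-27150 + \left(109 + 194\right)} = - \frac{17618}{-27150 + 303} = - \frac{17618}{-26847} = \left(-17618\right) \left(- \frac{1}{26847}\right) = \frac{17618}{26847}$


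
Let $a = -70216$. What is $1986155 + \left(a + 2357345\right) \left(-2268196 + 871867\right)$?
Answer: $-3193582563286$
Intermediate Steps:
$1986155 + \left(a + 2357345\right) \left(-2268196 + 871867\right) = 1986155 + \left(-70216 + 2357345\right) \left(-2268196 + 871867\right) = 1986155 + 2287129 \left(-1396329\right) = 1986155 - 3193584549441 = -3193582563286$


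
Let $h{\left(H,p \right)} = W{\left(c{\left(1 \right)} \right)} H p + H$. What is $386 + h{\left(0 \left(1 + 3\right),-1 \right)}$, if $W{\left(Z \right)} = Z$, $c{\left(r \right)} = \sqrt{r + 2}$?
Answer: $386$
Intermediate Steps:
$c{\left(r \right)} = \sqrt{2 + r}$
$h{\left(H,p \right)} = H + H p \sqrt{3}$ ($h{\left(H,p \right)} = \sqrt{2 + 1} H p + H = \sqrt{3} H p + H = H \sqrt{3} p + H = H p \sqrt{3} + H = H + H p \sqrt{3}$)
$386 + h{\left(0 \left(1 + 3\right),-1 \right)} = 386 + 0 \left(1 + 3\right) \left(1 - \sqrt{3}\right) = 386 + 0 \cdot 4 \left(1 - \sqrt{3}\right) = 386 + 0 \left(1 - \sqrt{3}\right) = 386 + 0 = 386$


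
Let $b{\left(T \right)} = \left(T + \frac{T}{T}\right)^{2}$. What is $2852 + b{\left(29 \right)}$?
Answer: $3752$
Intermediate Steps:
$b{\left(T \right)} = \left(1 + T\right)^{2}$ ($b{\left(T \right)} = \left(T + 1\right)^{2} = \left(1 + T\right)^{2}$)
$2852 + b{\left(29 \right)} = 2852 + \left(1 + 29\right)^{2} = 2852 + 30^{2} = 2852 + 900 = 3752$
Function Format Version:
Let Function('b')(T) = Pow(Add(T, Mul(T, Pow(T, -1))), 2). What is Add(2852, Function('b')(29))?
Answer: 3752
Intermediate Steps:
Function('b')(T) = Pow(Add(1, T), 2) (Function('b')(T) = Pow(Add(T, 1), 2) = Pow(Add(1, T), 2))
Add(2852, Function('b')(29)) = Add(2852, Pow(Add(1, 29), 2)) = Add(2852, Pow(30, 2)) = Add(2852, 900) = 3752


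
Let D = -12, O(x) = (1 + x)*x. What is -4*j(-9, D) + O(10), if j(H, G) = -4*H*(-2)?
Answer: 398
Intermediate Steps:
O(x) = x*(1 + x)
j(H, G) = 8*H
-4*j(-9, D) + O(10) = -32*(-9) + 10*(1 + 10) = -4*(-72) + 10*11 = 288 + 110 = 398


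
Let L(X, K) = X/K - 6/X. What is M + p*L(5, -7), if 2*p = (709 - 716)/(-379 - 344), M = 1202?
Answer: 8690393/7230 ≈ 1202.0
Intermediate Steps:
L(X, K) = -6/X + X/K
p = 7/1446 (p = ((709 - 716)/(-379 - 344))/2 = (-7/(-723))/2 = (-7*(-1/723))/2 = (½)*(7/723) = 7/1446 ≈ 0.0048409)
M + p*L(5, -7) = 1202 + 7*(-6/5 + 5/(-7))/1446 = 1202 + 7*(-6*⅕ + 5*(-⅐))/1446 = 1202 + 7*(-6/5 - 5/7)/1446 = 1202 + (7/1446)*(-67/35) = 1202 - 67/7230 = 8690393/7230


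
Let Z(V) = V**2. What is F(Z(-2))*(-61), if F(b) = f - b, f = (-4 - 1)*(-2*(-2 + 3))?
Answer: -366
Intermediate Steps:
f = 10 (f = -(-10) = -5*(-2) = 10)
F(b) = 10 - b
F(Z(-2))*(-61) = (10 - 1*(-2)**2)*(-61) = (10 - 1*4)*(-61) = (10 - 4)*(-61) = 6*(-61) = -366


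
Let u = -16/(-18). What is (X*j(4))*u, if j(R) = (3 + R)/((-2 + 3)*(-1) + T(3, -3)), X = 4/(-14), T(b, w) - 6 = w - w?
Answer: -16/45 ≈ -0.35556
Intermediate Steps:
T(b, w) = 6 (T(b, w) = 6 + (w - w) = 6 + 0 = 6)
X = -2/7 (X = 4*(-1/14) = -2/7 ≈ -0.28571)
u = 8/9 (u = -16*(-1/18) = 8/9 ≈ 0.88889)
j(R) = ⅗ + R/5 (j(R) = (3 + R)/((-2 + 3)*(-1) + 6) = (3 + R)/(1*(-1) + 6) = (3 + R)/(-1 + 6) = (3 + R)/5 = (3 + R)*(⅕) = ⅗ + R/5)
(X*j(4))*u = -2*(⅗ + (⅕)*4)/7*(8/9) = -2*(⅗ + ⅘)/7*(8/9) = -2/7*7/5*(8/9) = -⅖*8/9 = -16/45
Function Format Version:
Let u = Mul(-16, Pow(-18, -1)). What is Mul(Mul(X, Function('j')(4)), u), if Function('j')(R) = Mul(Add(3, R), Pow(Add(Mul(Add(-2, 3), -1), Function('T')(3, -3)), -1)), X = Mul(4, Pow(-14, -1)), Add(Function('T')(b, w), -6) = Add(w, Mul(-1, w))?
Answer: Rational(-16, 45) ≈ -0.35556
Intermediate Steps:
Function('T')(b, w) = 6 (Function('T')(b, w) = Add(6, Add(w, Mul(-1, w))) = Add(6, 0) = 6)
X = Rational(-2, 7) (X = Mul(4, Rational(-1, 14)) = Rational(-2, 7) ≈ -0.28571)
u = Rational(8, 9) (u = Mul(-16, Rational(-1, 18)) = Rational(8, 9) ≈ 0.88889)
Function('j')(R) = Add(Rational(3, 5), Mul(Rational(1, 5), R)) (Function('j')(R) = Mul(Add(3, R), Pow(Add(Mul(Add(-2, 3), -1), 6), -1)) = Mul(Add(3, R), Pow(Add(Mul(1, -1), 6), -1)) = Mul(Add(3, R), Pow(Add(-1, 6), -1)) = Mul(Add(3, R), Pow(5, -1)) = Mul(Add(3, R), Rational(1, 5)) = Add(Rational(3, 5), Mul(Rational(1, 5), R)))
Mul(Mul(X, Function('j')(4)), u) = Mul(Mul(Rational(-2, 7), Add(Rational(3, 5), Mul(Rational(1, 5), 4))), Rational(8, 9)) = Mul(Mul(Rational(-2, 7), Add(Rational(3, 5), Rational(4, 5))), Rational(8, 9)) = Mul(Mul(Rational(-2, 7), Rational(7, 5)), Rational(8, 9)) = Mul(Rational(-2, 5), Rational(8, 9)) = Rational(-16, 45)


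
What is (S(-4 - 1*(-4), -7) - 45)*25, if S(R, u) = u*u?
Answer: 100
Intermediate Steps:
S(R, u) = u²
(S(-4 - 1*(-4), -7) - 45)*25 = ((-7)² - 45)*25 = (49 - 45)*25 = 4*25 = 100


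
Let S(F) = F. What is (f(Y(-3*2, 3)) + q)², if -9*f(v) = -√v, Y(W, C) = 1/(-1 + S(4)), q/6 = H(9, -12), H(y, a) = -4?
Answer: (648 - √3)²/729 ≈ 572.92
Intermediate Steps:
q = -24 (q = 6*(-4) = -24)
Y(W, C) = ⅓ (Y(W, C) = 1/(-1 + 4) = 1/3 = ⅓)
f(v) = √v/9 (f(v) = -(-1)*√v/9 = √v/9)
(f(Y(-3*2, 3)) + q)² = (√(⅓)/9 - 24)² = ((√3/3)/9 - 24)² = (√3/27 - 24)² = (-24 + √3/27)²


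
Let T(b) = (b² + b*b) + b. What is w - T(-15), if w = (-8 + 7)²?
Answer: -434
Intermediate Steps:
w = 1 (w = (-1)² = 1)
T(b) = b + 2*b² (T(b) = (b² + b²) + b = 2*b² + b = b + 2*b²)
w - T(-15) = 1 - (-15)*(1 + 2*(-15)) = 1 - (-15)*(1 - 30) = 1 - (-15)*(-29) = 1 - 1*435 = 1 - 435 = -434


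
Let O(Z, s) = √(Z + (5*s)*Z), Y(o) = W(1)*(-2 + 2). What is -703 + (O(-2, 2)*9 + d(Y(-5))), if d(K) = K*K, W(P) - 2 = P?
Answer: -703 + 9*I*√22 ≈ -703.0 + 42.214*I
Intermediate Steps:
W(P) = 2 + P
Y(o) = 0 (Y(o) = (2 + 1)*(-2 + 2) = 3*0 = 0)
d(K) = K²
O(Z, s) = √(Z + 5*Z*s)
-703 + (O(-2, 2)*9 + d(Y(-5))) = -703 + (√(-2*(1 + 5*2))*9 + 0²) = -703 + (√(-2*(1 + 10))*9 + 0) = -703 + (√(-2*11)*9 + 0) = -703 + (√(-22)*9 + 0) = -703 + ((I*√22)*9 + 0) = -703 + (9*I*√22 + 0) = -703 + 9*I*√22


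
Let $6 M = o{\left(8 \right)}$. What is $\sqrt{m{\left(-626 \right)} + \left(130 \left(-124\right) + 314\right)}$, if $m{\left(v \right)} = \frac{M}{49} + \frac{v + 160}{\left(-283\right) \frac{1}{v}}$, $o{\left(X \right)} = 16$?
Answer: $\frac{i \sqrt{594661159506}}{5943} \approx 129.76 i$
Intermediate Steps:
$M = \frac{8}{3}$ ($M = \frac{1}{6} \cdot 16 = \frac{8}{3} \approx 2.6667$)
$m{\left(v \right)} = \frac{8}{147} - \frac{v \left(160 + v\right)}{283}$ ($m{\left(v \right)} = \frac{8}{3 \cdot 49} + \frac{v + 160}{\left(-283\right) \frac{1}{v}} = \frac{8}{3} \cdot \frac{1}{49} + \left(160 + v\right) \left(- \frac{v}{283}\right) = \frac{8}{147} - \frac{v \left(160 + v\right)}{283}$)
$\sqrt{m{\left(-626 \right)} + \left(130 \left(-124\right) + 314\right)} = \sqrt{\left(\frac{8}{147} - - \frac{100160}{283} - \frac{\left(-626\right)^{2}}{283}\right) + \left(130 \left(-124\right) + 314\right)} = \sqrt{\left(\frac{8}{147} + \frac{100160}{283} - \frac{391876}{283}\right) + \left(-16120 + 314\right)} = \sqrt{\left(\frac{8}{147} + \frac{100160}{283} - \frac{391876}{283}\right) - 15806} = \sqrt{- \frac{42879988}{41601} - 15806} = \sqrt{- \frac{700425394}{41601}} = \frac{i \sqrt{594661159506}}{5943}$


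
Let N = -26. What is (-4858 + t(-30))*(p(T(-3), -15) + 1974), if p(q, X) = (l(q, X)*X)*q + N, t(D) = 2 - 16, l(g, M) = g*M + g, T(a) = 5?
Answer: -35068656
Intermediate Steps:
l(g, M) = g + M*g (l(g, M) = M*g + g = g + M*g)
t(D) = -14
p(q, X) = -26 + X*q**2*(1 + X) (p(q, X) = ((q*(1 + X))*X)*q - 26 = (X*q*(1 + X))*q - 26 = X*q**2*(1 + X) - 26 = -26 + X*q**2*(1 + X))
(-4858 + t(-30))*(p(T(-3), -15) + 1974) = (-4858 - 14)*((-26 - 15*5**2*(1 - 15)) + 1974) = -4872*((-26 - 15*25*(-14)) + 1974) = -4872*((-26 + 5250) + 1974) = -4872*(5224 + 1974) = -4872*7198 = -35068656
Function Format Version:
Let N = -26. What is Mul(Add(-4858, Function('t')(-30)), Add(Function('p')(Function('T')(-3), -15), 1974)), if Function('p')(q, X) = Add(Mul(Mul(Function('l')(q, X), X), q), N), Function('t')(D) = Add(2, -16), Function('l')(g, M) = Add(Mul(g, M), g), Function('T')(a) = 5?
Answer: -35068656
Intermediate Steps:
Function('l')(g, M) = Add(g, Mul(M, g)) (Function('l')(g, M) = Add(Mul(M, g), g) = Add(g, Mul(M, g)))
Function('t')(D) = -14
Function('p')(q, X) = Add(-26, Mul(X, Pow(q, 2), Add(1, X))) (Function('p')(q, X) = Add(Mul(Mul(Mul(q, Add(1, X)), X), q), -26) = Add(Mul(Mul(X, q, Add(1, X)), q), -26) = Add(Mul(X, Pow(q, 2), Add(1, X)), -26) = Add(-26, Mul(X, Pow(q, 2), Add(1, X))))
Mul(Add(-4858, Function('t')(-30)), Add(Function('p')(Function('T')(-3), -15), 1974)) = Mul(Add(-4858, -14), Add(Add(-26, Mul(-15, Pow(5, 2), Add(1, -15))), 1974)) = Mul(-4872, Add(Add(-26, Mul(-15, 25, -14)), 1974)) = Mul(-4872, Add(Add(-26, 5250), 1974)) = Mul(-4872, Add(5224, 1974)) = Mul(-4872, 7198) = -35068656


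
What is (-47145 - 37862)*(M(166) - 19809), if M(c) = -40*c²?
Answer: 95382019343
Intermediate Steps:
(-47145 - 37862)*(M(166) - 19809) = (-47145 - 37862)*(-40*166² - 19809) = -85007*(-40*27556 - 19809) = -85007*(-1102240 - 19809) = -85007*(-1122049) = 95382019343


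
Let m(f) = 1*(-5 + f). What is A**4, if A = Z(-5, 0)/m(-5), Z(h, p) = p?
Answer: 0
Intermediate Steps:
m(f) = -5 + f
A = 0 (A = 0/(-5 - 5) = 0/(-10) = 0*(-1/10) = 0)
A**4 = 0**4 = 0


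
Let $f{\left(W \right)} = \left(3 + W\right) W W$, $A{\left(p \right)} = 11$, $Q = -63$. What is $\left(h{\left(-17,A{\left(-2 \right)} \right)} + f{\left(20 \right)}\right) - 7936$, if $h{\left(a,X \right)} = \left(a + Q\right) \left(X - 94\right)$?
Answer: $7904$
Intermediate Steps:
$h{\left(a,X \right)} = \left(-94 + X\right) \left(-63 + a\right)$ ($h{\left(a,X \right)} = \left(a - 63\right) \left(X - 94\right) = \left(-63 + a\right) \left(-94 + X\right) = \left(-94 + X\right) \left(-63 + a\right)$)
$f{\left(W \right)} = W^{2} \left(3 + W\right)$ ($f{\left(W \right)} = W \left(3 + W\right) W = W^{2} \left(3 + W\right)$)
$\left(h{\left(-17,A{\left(-2 \right)} \right)} + f{\left(20 \right)}\right) - 7936 = \left(\left(5922 - -1598 - 693 + 11 \left(-17\right)\right) + 20^{2} \left(3 + 20\right)\right) - 7936 = \left(\left(5922 + 1598 - 693 - 187\right) + 400 \cdot 23\right) - 7936 = \left(6640 + 9200\right) - 7936 = 15840 - 7936 = 7904$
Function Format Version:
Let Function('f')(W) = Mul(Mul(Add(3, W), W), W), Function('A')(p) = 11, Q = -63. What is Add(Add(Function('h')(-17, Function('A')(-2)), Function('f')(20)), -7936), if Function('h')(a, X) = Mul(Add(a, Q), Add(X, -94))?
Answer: 7904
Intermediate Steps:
Function('h')(a, X) = Mul(Add(-94, X), Add(-63, a)) (Function('h')(a, X) = Mul(Add(a, -63), Add(X, -94)) = Mul(Add(-63, a), Add(-94, X)) = Mul(Add(-94, X), Add(-63, a)))
Function('f')(W) = Mul(Pow(W, 2), Add(3, W)) (Function('f')(W) = Mul(Mul(W, Add(3, W)), W) = Mul(Pow(W, 2), Add(3, W)))
Add(Add(Function('h')(-17, Function('A')(-2)), Function('f')(20)), -7936) = Add(Add(Add(5922, Mul(-94, -17), Mul(-63, 11), Mul(11, -17)), Mul(Pow(20, 2), Add(3, 20))), -7936) = Add(Add(Add(5922, 1598, -693, -187), Mul(400, 23)), -7936) = Add(Add(6640, 9200), -7936) = Add(15840, -7936) = 7904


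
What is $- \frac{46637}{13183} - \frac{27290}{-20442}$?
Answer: $- \frac{296794742}{134743443} \approx -2.2027$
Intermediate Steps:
$- \frac{46637}{13183} - \frac{27290}{-20442} = \left(-46637\right) \frac{1}{13183} - - \frac{13645}{10221} = - \frac{46637}{13183} + \frac{13645}{10221} = - \frac{296794742}{134743443}$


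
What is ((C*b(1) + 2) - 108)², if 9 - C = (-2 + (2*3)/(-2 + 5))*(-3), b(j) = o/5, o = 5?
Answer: 9409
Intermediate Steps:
b(j) = 1 (b(j) = 5/5 = 5*(⅕) = 1)
C = 9 (C = 9 - (-2 + (2*3)/(-2 + 5))*(-3) = 9 - (-2 + 6/3)*(-3) = 9 - (-2 + 6*(⅓))*(-3) = 9 - (-2 + 2)*(-3) = 9 - 0*(-3) = 9 - 1*0 = 9 + 0 = 9)
((C*b(1) + 2) - 108)² = ((9*1 + 2) - 108)² = ((9 + 2) - 108)² = (11 - 108)² = (-97)² = 9409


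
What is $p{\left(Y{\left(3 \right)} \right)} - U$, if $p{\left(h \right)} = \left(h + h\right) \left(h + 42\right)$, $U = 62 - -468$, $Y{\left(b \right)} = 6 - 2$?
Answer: $-162$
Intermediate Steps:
$Y{\left(b \right)} = 4$ ($Y{\left(b \right)} = 6 - 2 = 4$)
$U = 530$ ($U = 62 + 468 = 530$)
$p{\left(h \right)} = 2 h \left(42 + h\right)$
$p{\left(Y{\left(3 \right)} \right)} - U = 2 \cdot 4 \left(42 + 4\right) - 530 = 2 \cdot 4 \cdot 46 - 530 = 368 - 530 = -162$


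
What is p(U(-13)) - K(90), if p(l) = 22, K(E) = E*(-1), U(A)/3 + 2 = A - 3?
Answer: 112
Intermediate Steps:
U(A) = -15 + 3*A (U(A) = -6 + 3*(A - 3) = -6 + 3*(-3 + A) = -6 + (-9 + 3*A) = -15 + 3*A)
K(E) = -E
p(U(-13)) - K(90) = 22 - (-1)*90 = 22 - 1*(-90) = 22 + 90 = 112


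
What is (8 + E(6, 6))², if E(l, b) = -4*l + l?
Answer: 100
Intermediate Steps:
E(l, b) = -3*l
(8 + E(6, 6))² = (8 - 3*6)² = (8 - 18)² = (-10)² = 100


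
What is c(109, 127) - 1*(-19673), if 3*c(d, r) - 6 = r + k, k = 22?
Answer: 59174/3 ≈ 19725.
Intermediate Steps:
c(d, r) = 28/3 + r/3 (c(d, r) = 2 + (r + 22)/3 = 2 + (22 + r)/3 = 2 + (22/3 + r/3) = 28/3 + r/3)
c(109, 127) - 1*(-19673) = (28/3 + (⅓)*127) - 1*(-19673) = (28/3 + 127/3) + 19673 = 155/3 + 19673 = 59174/3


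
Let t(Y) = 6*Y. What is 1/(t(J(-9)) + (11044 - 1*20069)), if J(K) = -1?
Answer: -1/9031 ≈ -0.00011073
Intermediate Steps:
1/(t(J(-9)) + (11044 - 1*20069)) = 1/(6*(-1) + (11044 - 1*20069)) = 1/(-6 + (11044 - 20069)) = 1/(-6 - 9025) = 1/(-9031) = -1/9031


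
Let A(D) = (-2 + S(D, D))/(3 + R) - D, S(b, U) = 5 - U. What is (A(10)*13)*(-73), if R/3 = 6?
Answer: 29419/3 ≈ 9806.3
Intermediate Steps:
R = 18 (R = 3*6 = 18)
A(D) = 1/7 - 22*D/21 (A(D) = (-2 + (5 - D))/(3 + 18) - D = (3 - D)/21 - D = (3 - D)*(1/21) - D = (1/7 - D/21) - D = 1/7 - 22*D/21)
(A(10)*13)*(-73) = ((1/7 - 22/21*10)*13)*(-73) = ((1/7 - 220/21)*13)*(-73) = -31/3*13*(-73) = -403/3*(-73) = 29419/3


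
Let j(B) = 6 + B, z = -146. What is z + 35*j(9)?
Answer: 379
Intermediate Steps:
z + 35*j(9) = -146 + 35*(6 + 9) = -146 + 35*15 = -146 + 525 = 379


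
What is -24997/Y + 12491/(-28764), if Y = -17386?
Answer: 250922591/250045452 ≈ 1.0035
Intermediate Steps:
-24997/Y + 12491/(-28764) = -24997/(-17386) + 12491/(-28764) = -24997*(-1/17386) + 12491*(-1/28764) = 24997/17386 - 12491/28764 = 250922591/250045452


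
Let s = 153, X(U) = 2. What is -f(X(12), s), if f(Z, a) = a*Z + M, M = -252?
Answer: -54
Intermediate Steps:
f(Z, a) = -252 + Z*a (f(Z, a) = a*Z - 252 = Z*a - 252 = -252 + Z*a)
-f(X(12), s) = -(-252 + 2*153) = -(-252 + 306) = -1*54 = -54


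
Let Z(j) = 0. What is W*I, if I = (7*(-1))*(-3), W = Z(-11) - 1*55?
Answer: -1155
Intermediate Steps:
W = -55 (W = 0 - 1*55 = 0 - 55 = -55)
I = 21 (I = -7*(-3) = 21)
W*I = -55*21 = -1155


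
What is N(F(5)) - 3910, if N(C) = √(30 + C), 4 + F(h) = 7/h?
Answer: -3910 + √685/5 ≈ -3904.8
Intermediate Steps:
F(h) = -4 + 7/h
N(F(5)) - 3910 = √(30 + (-4 + 7/5)) - 3910 = √(30 - 13/5) - 3910 = √(137/5) - 3910 = √685/5 - 3910 = -3910 + √685/5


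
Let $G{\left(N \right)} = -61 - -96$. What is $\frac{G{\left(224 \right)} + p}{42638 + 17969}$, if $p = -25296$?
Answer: $- \frac{25261}{60607} \approx -0.4168$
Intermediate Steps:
$G{\left(N \right)} = 35$ ($G{\left(N \right)} = -61 + 96 = 35$)
$\frac{G{\left(224 \right)} + p}{42638 + 17969} = \frac{35 - 25296}{42638 + 17969} = - \frac{25261}{60607}$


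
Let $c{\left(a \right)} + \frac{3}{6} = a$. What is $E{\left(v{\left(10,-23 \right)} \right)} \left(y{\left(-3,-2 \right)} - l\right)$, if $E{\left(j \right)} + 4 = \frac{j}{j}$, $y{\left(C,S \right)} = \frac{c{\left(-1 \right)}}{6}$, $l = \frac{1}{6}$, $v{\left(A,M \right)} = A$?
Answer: $\frac{5}{4} \approx 1.25$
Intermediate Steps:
$l = \frac{1}{6} \approx 0.16667$
$c{\left(a \right)} = - \frac{1}{2} + a$
$y{\left(C,S \right)} = - \frac{1}{4}$ ($y{\left(C,S \right)} = \frac{- \frac{1}{2} - 1}{6} = \left(- \frac{3}{2}\right) \frac{1}{6} = - \frac{1}{4}$)
$E{\left(j \right)} = -3$ ($E{\left(j \right)} = -4 + \frac{j}{j} = -4 + 1 = -3$)
$E{\left(v{\left(10,-23 \right)} \right)} \left(y{\left(-3,-2 \right)} - l\right) = - 3 \left(- \frac{1}{4} - \frac{1}{6}\right) = \left(-3\right) \left(- \frac{5}{12}\right) = \frac{5}{4}$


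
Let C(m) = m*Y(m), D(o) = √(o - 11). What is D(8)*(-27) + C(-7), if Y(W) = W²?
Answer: -343 - 27*I*√3 ≈ -343.0 - 46.765*I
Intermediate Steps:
D(o) = √(-11 + o)
C(m) = m³ (C(m) = m*m² = m³)
D(8)*(-27) + C(-7) = √(-11 + 8)*(-27) + (-7)³ = √(-3)*(-27) - 343 = (I*√3)*(-27) - 343 = -27*I*√3 - 343 = -343 - 27*I*√3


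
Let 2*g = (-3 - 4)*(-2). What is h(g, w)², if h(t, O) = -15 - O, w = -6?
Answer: 81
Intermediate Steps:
g = 7 (g = ((-3 - 4)*(-2))/2 = (-7*(-2))/2 = (½)*14 = 7)
h(g, w)² = (-15 - 1*(-6))² = (-15 + 6)² = (-9)² = 81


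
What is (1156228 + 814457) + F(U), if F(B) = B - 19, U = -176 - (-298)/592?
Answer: 583265189/296 ≈ 1.9705e+6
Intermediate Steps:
U = -51947/296 (U = -176 - (-298)/592 = -176 - 1*(-149/296) = -176 + 149/296 = -51947/296 ≈ -175.50)
F(B) = -19 + B
(1156228 + 814457) + F(U) = (1156228 + 814457) + (-19 - 51947/296) = 1970685 - 57571/296 = 583265189/296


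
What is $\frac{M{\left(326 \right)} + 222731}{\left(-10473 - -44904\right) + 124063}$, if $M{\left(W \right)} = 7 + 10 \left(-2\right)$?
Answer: $\frac{111359}{79247} \approx 1.4052$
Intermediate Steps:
$M{\left(W \right)} = -13$ ($M{\left(W \right)} = 7 - 20 = -13$)
$\frac{M{\left(326 \right)} + 222731}{\left(-10473 - -44904\right) + 124063} = \frac{-13 + 222731}{\left(-10473 - -44904\right) + 124063} = \frac{222718}{\left(-10473 + 44904\right) + 124063} = \frac{222718}{34431 + 124063} = \frac{222718}{158494} = 222718 \cdot \frac{1}{158494} = \frac{111359}{79247}$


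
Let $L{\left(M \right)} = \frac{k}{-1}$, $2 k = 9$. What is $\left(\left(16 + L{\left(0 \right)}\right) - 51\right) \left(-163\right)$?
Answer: $\frac{12877}{2} \approx 6438.5$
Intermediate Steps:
$k = \frac{9}{2}$ ($k = \frac{1}{2} \cdot 9 = \frac{9}{2} \approx 4.5$)
$L{\left(M \right)} = - \frac{9}{2}$ ($L{\left(M \right)} = \frac{9}{2 \left(-1\right)} = \frac{9}{2} \left(-1\right) = - \frac{9}{2}$)
$\left(\left(16 + L{\left(0 \right)}\right) - 51\right) \left(-163\right) = \left(\left(16 - \frac{9}{2}\right) - 51\right) \left(-163\right) = \left(\frac{23}{2} - 51\right) \left(-163\right) = \left(- \frac{79}{2}\right) \left(-163\right) = \frac{12877}{2}$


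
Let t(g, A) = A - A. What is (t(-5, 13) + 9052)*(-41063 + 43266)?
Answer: 19941556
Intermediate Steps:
t(g, A) = 0
(t(-5, 13) + 9052)*(-41063 + 43266) = (0 + 9052)*(-41063 + 43266) = 9052*2203 = 19941556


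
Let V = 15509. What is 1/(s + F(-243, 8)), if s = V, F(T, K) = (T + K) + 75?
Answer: 1/15349 ≈ 6.5151e-5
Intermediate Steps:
F(T, K) = 75 + K + T (F(T, K) = (K + T) + 75 = 75 + K + T)
s = 15509
1/(s + F(-243, 8)) = 1/(15509 + (75 + 8 - 243)) = 1/(15509 - 160) = 1/15349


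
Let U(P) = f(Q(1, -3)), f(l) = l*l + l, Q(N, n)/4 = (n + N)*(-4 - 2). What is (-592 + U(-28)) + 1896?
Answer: 3656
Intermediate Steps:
Q(N, n) = -24*N - 24*n (Q(N, n) = 4*((n + N)*(-4 - 2)) = 4*((N + n)*(-6)) = 4*(-6*N - 6*n) = -24*N - 24*n)
f(l) = l + l**2 (f(l) = l**2 + l = l + l**2)
U(P) = 2352 (U(P) = (-24*1 - 24*(-3))*(1 + (-24*1 - 24*(-3))) = (-24 + 72)*(1 + (-24 + 72)) = 48*(1 + 48) = 48*49 = 2352)
(-592 + U(-28)) + 1896 = (-592 + 2352) + 1896 = 1760 + 1896 = 3656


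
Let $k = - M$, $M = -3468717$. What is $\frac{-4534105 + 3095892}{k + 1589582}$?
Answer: $- \frac{1438213}{5058299} \approx -0.28433$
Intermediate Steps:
$k = 3468717$ ($k = \left(-1\right) \left(-3468717\right) = 3468717$)
$\frac{-4534105 + 3095892}{k + 1589582} = \frac{-4534105 + 3095892}{3468717 + 1589582} = - \frac{1438213}{5058299}$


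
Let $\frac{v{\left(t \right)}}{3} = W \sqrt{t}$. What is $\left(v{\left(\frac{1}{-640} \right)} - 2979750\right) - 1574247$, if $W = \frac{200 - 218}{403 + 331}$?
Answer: $-4553997 - \frac{27 i \sqrt{10}}{29360} \approx -4.554 \cdot 10^{6} - 0.0029081 i$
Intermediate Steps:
$W = - \frac{9}{367}$ ($W = - \frac{18}{734} = \left(-18\right) \frac{1}{734} = - \frac{9}{367} \approx -0.024523$)
$v{\left(t \right)} = - \frac{27 \sqrt{t}}{367}$ ($v{\left(t \right)} = 3 \left(- \frac{9 \sqrt{t}}{367}\right) = - \frac{27 \sqrt{t}}{367}$)
$\left(v{\left(\frac{1}{-640} \right)} - 2979750\right) - 1574247 = \left(- \frac{27 \sqrt{\frac{1}{-640}}}{367} - 2979750\right) - 1574247 = \left(- \frac{27 \sqrt{- \frac{1}{640}}}{367} - 2979750\right) - 1574247 = \left(- \frac{27 \frac{i \sqrt{10}}{80}}{367} - 2979750\right) - 1574247 = \left(- \frac{27 i \sqrt{10}}{29360} - 2979750\right) - 1574247 = \left(-2979750 - \frac{27 i \sqrt{10}}{29360}\right) - 1574247 = -4553997 - \frac{27 i \sqrt{10}}{29360}$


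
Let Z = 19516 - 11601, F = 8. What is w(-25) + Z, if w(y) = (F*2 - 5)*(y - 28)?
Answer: 7332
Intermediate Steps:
Z = 7915
w(y) = -308 + 11*y (w(y) = (8*2 - 5)*(y - 28) = (16 - 5)*(-28 + y) = 11*(-28 + y) = -308 + 11*y)
w(-25) + Z = (-308 + 11*(-25)) + 7915 = (-308 - 275) + 7915 = -583 + 7915 = 7332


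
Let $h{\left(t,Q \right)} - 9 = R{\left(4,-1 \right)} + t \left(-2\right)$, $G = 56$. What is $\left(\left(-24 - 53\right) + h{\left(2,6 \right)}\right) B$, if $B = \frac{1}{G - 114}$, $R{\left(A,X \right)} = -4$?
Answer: $\frac{38}{29} \approx 1.3103$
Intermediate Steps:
$B = - \frac{1}{58}$ ($B = \frac{1}{56 - 114} = \frac{1}{-58} = - \frac{1}{58} \approx -0.017241$)
$h{\left(t,Q \right)} = 5 - 2 t$ ($h{\left(t,Q \right)} = 9 + \left(-4 + t \left(-2\right)\right) = 9 - \left(4 + 2 t\right) = 5 - 2 t$)
$\left(\left(-24 - 53\right) + h{\left(2,6 \right)}\right) B = \left(\left(-24 - 53\right) + \left(5 - 4\right)\right) \left(- \frac{1}{58}\right) = \left(-77 + 1\right) \left(- \frac{1}{58}\right) = \left(-76\right) \left(- \frac{1}{58}\right) = \frac{38}{29}$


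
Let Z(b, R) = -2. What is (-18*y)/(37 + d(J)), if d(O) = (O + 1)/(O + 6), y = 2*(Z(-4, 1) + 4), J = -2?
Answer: -96/49 ≈ -1.9592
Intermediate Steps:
y = 4 (y = 2*(-2 + 4) = 2*2 = 4)
d(O) = (1 + O)/(6 + O)
(-18*y)/(37 + d(J)) = (-18*4)/(37 + (1 - 2)/(6 - 2)) = -72/(37 - 1/4) = -72/(37 + (¼)*(-1)) = -72/(37 - ¼) = -72/147/4 = -72*4/147 = -96/49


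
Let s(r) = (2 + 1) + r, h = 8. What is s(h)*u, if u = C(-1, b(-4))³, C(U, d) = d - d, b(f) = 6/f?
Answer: 0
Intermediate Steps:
C(U, d) = 0
u = 0 (u = 0³ = 0)
s(r) = 3 + r
s(h)*u = (3 + 8)*0 = 11*0 = 0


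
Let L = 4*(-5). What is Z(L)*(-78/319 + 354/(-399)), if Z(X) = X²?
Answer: -19206400/42427 ≈ -452.69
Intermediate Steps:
L = -20
Z(L)*(-78/319 + 354/(-399)) = (-20)²*(-78/319 + 354/(-399)) = 400*(-78*1/319 + 354*(-1/399)) = 400*(-78/319 - 118/133) = 400*(-48016/42427) = -19206400/42427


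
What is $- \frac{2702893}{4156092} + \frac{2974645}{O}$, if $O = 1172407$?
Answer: $\frac{9194007613889}{4872631353444} \approx 1.8869$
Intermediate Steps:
$- \frac{2702893}{4156092} + \frac{2974645}{O} = - \frac{2702893}{4156092} + \frac{2974645}{1172407} = \frac{9194007613889}{4872631353444}$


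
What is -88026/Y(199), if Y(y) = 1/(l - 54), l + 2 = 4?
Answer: 4577352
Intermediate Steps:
l = 2 (l = -2 + 4 = 2)
Y(y) = -1/52 (Y(y) = 1/(2 - 54) = 1/(-52) = -1/52)
-88026/Y(199) = -88026/(-1/52) = -88026*(-52) = 4577352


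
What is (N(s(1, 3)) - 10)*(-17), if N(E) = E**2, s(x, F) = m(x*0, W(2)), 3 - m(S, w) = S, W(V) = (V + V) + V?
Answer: 17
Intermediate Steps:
W(V) = 3*V (W(V) = 2*V + V = 3*V)
m(S, w) = 3 - S
s(x, F) = 3 (s(x, F) = 3 - x*0 = 3 - 1*0 = 3 + 0 = 3)
(N(s(1, 3)) - 10)*(-17) = (3**2 - 10)*(-17) = (9 - 10)*(-17) = -1*(-17) = 17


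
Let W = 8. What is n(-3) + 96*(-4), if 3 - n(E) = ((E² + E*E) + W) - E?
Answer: -410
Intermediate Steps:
n(E) = -5 + E - 2*E² (n(E) = 3 - (((E² + E*E) + 8) - E) = 3 - (((E² + E²) + 8) - E) = 3 - ((2*E² + 8) - E) = 3 - ((8 + 2*E²) - E) = 3 - (8 - E + 2*E²) = 3 + (-8 + E - 2*E²) = -5 + E - 2*E²)
n(-3) + 96*(-4) = (-5 - 3 - 2*(-3)²) + 96*(-4) = (-5 - 3 - 2*9) - 384 = (-5 - 3 - 18) - 384 = -26 - 384 = -410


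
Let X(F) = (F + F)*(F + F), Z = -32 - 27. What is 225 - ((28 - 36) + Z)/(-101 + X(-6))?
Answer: 9742/43 ≈ 226.56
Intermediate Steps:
Z = -59
X(F) = 4*F**2 (X(F) = (2*F)*(2*F) = 4*F**2)
225 - ((28 - 36) + Z)/(-101 + X(-6)) = 225 - ((28 - 36) - 59)/(-101 + 4*(-6)**2) = 225 - (-8 - 59)/(-101 + 4*36) = 225 - (-67)/(-101 + 144) = 225 - (-67)/43 = 225 - 1*(-67/43) = 225 + 67/43 = 9742/43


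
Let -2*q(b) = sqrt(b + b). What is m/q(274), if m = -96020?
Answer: 96020*sqrt(137)/137 ≈ 8203.5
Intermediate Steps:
q(b) = -sqrt(2)*sqrt(b)/2 (q(b) = -sqrt(b + b)/2 = -sqrt(2)*sqrt(b)/2)
m/q(274) = -96020*(-sqrt(137)/137) = -(-96020)*sqrt(137)/137 = 96020*sqrt(137)/137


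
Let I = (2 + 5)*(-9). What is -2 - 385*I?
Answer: 24253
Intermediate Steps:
I = -63 (I = 7*(-9) = -63)
-2 - 385*I = -2 - 385*(-63) = -2 + 24255 = 24253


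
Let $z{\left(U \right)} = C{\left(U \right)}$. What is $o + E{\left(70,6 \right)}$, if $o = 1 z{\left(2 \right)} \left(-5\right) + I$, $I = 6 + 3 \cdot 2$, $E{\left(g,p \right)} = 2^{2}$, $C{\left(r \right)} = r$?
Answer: $6$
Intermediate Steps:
$z{\left(U \right)} = U$
$E{\left(g,p \right)} = 4$
$I = 12$ ($I = 6 + 6 = 12$)
$o = 2$ ($o = 1 \cdot 2 \left(-5\right) + 12 = 2 \left(-5\right) + 12 = -10 + 12 = 2$)
$o + E{\left(70,6 \right)} = 2 + 4 = 6$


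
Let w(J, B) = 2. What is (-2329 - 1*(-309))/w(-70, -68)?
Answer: -1010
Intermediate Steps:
(-2329 - 1*(-309))/w(-70, -68) = (-2329 - 1*(-309))/2 = (-2329 + 309)*(1/2) = -2020*1/2 = -1010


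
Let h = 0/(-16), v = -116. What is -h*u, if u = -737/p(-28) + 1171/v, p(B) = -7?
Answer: 0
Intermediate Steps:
h = 0 (h = 0*(-1/16) = 0)
u = 77295/812 (u = -737/(-7) + 1171/(-116) = -737*(-⅐) + 1171*(-1/116) = 737/7 - 1171/116 = 77295/812 ≈ 95.191)
-h*u = -0*77295/812 = -1*0 = 0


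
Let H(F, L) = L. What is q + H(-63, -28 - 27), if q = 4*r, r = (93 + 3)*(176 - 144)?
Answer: 12233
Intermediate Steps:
r = 3072 (r = 96*32 = 3072)
q = 12288 (q = 4*3072 = 12288)
q + H(-63, -28 - 27) = 12288 + (-28 - 27) = 12288 - 55 = 12233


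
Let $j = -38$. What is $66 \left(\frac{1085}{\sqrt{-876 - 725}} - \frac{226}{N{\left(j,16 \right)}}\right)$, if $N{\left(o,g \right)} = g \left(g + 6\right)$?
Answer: $- \frac{339}{8} - \frac{71610 i \sqrt{1601}}{1601} \approx -42.375 - 1789.7 i$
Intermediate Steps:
$N{\left(o,g \right)} = g \left(6 + g\right)$
$66 \left(\frac{1085}{\sqrt{-876 - 725}} - \frac{226}{N{\left(j,16 \right)}}\right) = 66 \left(\frac{1085}{\sqrt{-876 - 725}} - \frac{226}{16 \left(6 + 16\right)}\right) = 66 \left(\frac{1085}{\sqrt{-1601}} - \frac{226}{16 \cdot 22}\right) = 66 \left(\frac{1085}{i \sqrt{1601}} - \frac{226}{352}\right) = 66 \left(1085 \left(- \frac{i \sqrt{1601}}{1601}\right) - \frac{113}{176}\right) = 66 \left(- \frac{1085 i \sqrt{1601}}{1601} - \frac{113}{176}\right) = 66 \left(- \frac{113}{176} - \frac{1085 i \sqrt{1601}}{1601}\right) = - \frac{339}{8} - \frac{71610 i \sqrt{1601}}{1601}$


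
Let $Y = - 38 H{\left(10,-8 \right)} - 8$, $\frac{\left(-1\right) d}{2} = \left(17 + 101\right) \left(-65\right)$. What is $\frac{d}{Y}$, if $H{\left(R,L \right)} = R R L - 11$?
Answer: $\frac{118}{237} \approx 0.49789$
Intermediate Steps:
$H{\left(R,L \right)} = -11 + L R^{2}$ ($H{\left(R,L \right)} = R^{2} L - 11 = L R^{2} - 11 = -11 + L R^{2}$)
$d = 15340$ ($d = - 2 \left(17 + 101\right) \left(-65\right) = - 2 \cdot 118 \left(-65\right) = \left(-2\right) \left(-7670\right) = 15340$)
$Y = 30810$ ($Y = - 38 \left(-11 - 8 \cdot 10^{2}\right) - 8 = - 38 \left(-11 - 800\right) - 8 = \left(-38\right) \left(-811\right) - 8 = 30818 - 8 = 30810$)
$\frac{d}{Y} = \frac{15340}{30810} = 15340 \cdot \frac{1}{30810} = \frac{118}{237}$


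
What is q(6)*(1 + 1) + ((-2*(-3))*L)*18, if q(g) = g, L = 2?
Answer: 228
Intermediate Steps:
q(6)*(1 + 1) + ((-2*(-3))*L)*18 = 6*(1 + 1) + (-2*(-3)*2)*18 = 6*2 + (6*2)*18 = 12 + 12*18 = 12 + 216 = 228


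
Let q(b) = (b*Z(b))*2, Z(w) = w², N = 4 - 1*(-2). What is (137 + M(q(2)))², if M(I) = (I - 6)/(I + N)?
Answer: 2286144/121 ≈ 18894.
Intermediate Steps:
N = 6 (N = 4 + 2 = 6)
q(b) = 2*b³ (q(b) = (b*b²)*2 = b³*2 = 2*b³)
M(I) = (-6 + I)/(6 + I) (M(I) = (I - 6)/(I + 6) = (-6 + I)/(6 + I))
(137 + M(q(2)))² = (137 + (-6 + 2*2³)/(6 + 2*2³))² = (137 + (-6 + 2*8)/(6 + 2*8))² = (137 + (-6 + 16)/(6 + 16))² = (137 + 10/22)² = (137 + (1/22)*10)² = (137 + 5/11)² = (1512/11)² = 2286144/121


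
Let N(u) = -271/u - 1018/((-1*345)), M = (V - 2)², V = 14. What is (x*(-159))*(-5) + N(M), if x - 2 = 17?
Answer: 250156499/16560 ≈ 15106.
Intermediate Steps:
x = 19 (x = 2 + 17 = 19)
M = 144 (M = (14 - 2)² = 12² = 144)
N(u) = 1018/345 - 271/u (N(u) = -271/u - 1018/(-345) = -271/u - 1018*(-1/345) = -271/u + 1018/345 = 1018/345 - 271/u)
(x*(-159))*(-5) + N(M) = (19*(-159))*(-5) + (1018/345 - 271/144) = -3021*(-5) + (1018/345 - 271*1/144) = 15105 + (1018/345 - 271/144) = 15105 + 17699/16560 = 250156499/16560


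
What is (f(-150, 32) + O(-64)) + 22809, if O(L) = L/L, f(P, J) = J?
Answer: 22842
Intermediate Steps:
O(L) = 1
(f(-150, 32) + O(-64)) + 22809 = (32 + 1) + 22809 = 33 + 22809 = 22842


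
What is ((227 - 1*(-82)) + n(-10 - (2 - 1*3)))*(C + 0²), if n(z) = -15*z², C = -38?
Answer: 34428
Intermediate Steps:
((227 - 1*(-82)) + n(-10 - (2 - 1*3)))*(C + 0²) = ((227 - 1*(-82)) - 15*(-10 - (2 - 1*3))²)*(-38 + 0²) = ((227 + 82) - 15*(-10 - (2 - 3))²)*(-38 + 0) = (309 - 15*(-10 - 1*(-1))²)*(-38) = (309 - 15*(-10 + 1)²)*(-38) = (309 - 15*(-9)²)*(-38) = (309 - 15*81)*(-38) = (309 - 1215)*(-38) = -906*(-38) = 34428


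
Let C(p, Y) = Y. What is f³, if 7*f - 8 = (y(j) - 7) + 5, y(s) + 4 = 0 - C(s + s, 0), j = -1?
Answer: 8/343 ≈ 0.023324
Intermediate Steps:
y(s) = -4 (y(s) = -4 + (0 - 1*0) = -4 + (0 + 0) = -4 + 0 = -4)
f = 2/7 (f = 8/7 + ((-4 - 7) + 5)/7 = 8/7 + (-11 + 5)/7 = 8/7 + (⅐)*(-6) = 8/7 - 6/7 = 2/7 ≈ 0.28571)
f³ = (2/7)³ = 8/343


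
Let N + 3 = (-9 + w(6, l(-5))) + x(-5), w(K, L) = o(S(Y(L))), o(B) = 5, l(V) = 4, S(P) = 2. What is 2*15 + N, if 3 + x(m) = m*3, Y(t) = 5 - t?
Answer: 5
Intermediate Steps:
x(m) = -3 + 3*m (x(m) = -3 + m*3 = -3 + 3*m)
w(K, L) = 5
N = -25 (N = -3 + ((-9 + 5) + (-3 + 3*(-5))) = -3 + (-4 + (-3 - 15)) = -3 + (-4 - 18) = -3 - 22 = -25)
2*15 + N = 2*15 - 25 = 30 - 25 = 5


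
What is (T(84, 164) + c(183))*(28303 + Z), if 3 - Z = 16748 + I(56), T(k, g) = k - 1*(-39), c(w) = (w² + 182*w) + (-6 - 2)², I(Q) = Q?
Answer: 770426964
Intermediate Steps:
c(w) = 64 + w² + 182*w (c(w) = (w² + 182*w) + (-8)² = (w² + 182*w) + 64 = 64 + w² + 182*w)
T(k, g) = 39 + k (T(k, g) = k + 39 = 39 + k)
Z = -16801 (Z = 3 - (16748 + 56) = 3 - 1*16804 = 3 - 16804 = -16801)
(T(84, 164) + c(183))*(28303 + Z) = ((39 + 84) + (64 + 183² + 182*183))*(28303 - 16801) = (123 + (64 + 33489 + 33306))*11502 = (123 + 66859)*11502 = 66982*11502 = 770426964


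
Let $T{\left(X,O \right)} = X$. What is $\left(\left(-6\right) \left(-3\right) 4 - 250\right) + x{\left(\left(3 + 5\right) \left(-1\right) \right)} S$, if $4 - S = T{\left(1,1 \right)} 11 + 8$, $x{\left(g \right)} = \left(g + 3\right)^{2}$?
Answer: $-553$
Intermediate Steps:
$x{\left(g \right)} = \left(3 + g\right)^{2}$
$S = -15$ ($S = 4 - \left(1 \cdot 11 + 8\right) = 4 - \left(11 + 8\right) = 4 - 19 = -15$)
$\left(\left(-6\right) \left(-3\right) 4 - 250\right) + x{\left(\left(3 + 5\right) \left(-1\right) \right)} S = \left(\left(-6\right) \left(-3\right) 4 - 250\right) + \left(3 + \left(3 + 5\right) \left(-1\right)\right)^{2} \left(-15\right) = \left(18 \cdot 4 - 250\right) + \left(3 + 8 \left(-1\right)\right)^{2} \left(-15\right) = \left(72 - 250\right) + \left(3 - 8\right)^{2} \left(-15\right) = -178 + \left(-5\right)^{2} \left(-15\right) = -178 + 25 \left(-15\right) = -178 - 375 = -553$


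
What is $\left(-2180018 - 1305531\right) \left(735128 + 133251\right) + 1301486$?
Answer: $-3026776253585$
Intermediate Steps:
$\left(-2180018 - 1305531\right) \left(735128 + 133251\right) + 1301486 = \left(-3485549\right) 868379 + 1301486 = -3026777555071 + 1301486 = -3026776253585$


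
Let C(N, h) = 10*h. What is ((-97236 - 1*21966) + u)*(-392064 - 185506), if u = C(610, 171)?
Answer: 67859854440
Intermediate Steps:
u = 1710 (u = 10*171 = 1710)
((-97236 - 1*21966) + u)*(-392064 - 185506) = ((-97236 - 1*21966) + 1710)*(-392064 - 185506) = ((-97236 - 21966) + 1710)*(-577570) = (-119202 + 1710)*(-577570) = -117492*(-577570) = 67859854440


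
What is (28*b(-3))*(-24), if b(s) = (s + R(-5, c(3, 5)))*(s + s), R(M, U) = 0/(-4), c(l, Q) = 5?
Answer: -12096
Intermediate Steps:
R(M, U) = 0 (R(M, U) = 0*(-¼) = 0)
b(s) = 2*s² (b(s) = (s + 0)*(s + s) = s*(2*s) = 2*s²)
(28*b(-3))*(-24) = (28*(2*(-3)²))*(-24) = (28*(2*9))*(-24) = (28*18)*(-24) = 504*(-24) = -12096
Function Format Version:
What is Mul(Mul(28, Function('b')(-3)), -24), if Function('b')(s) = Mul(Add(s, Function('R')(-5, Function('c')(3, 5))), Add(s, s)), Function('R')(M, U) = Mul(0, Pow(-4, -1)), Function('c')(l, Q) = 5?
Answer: -12096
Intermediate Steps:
Function('R')(M, U) = 0 (Function('R')(M, U) = Mul(0, Rational(-1, 4)) = 0)
Function('b')(s) = Mul(2, Pow(s, 2)) (Function('b')(s) = Mul(Add(s, 0), Add(s, s)) = Mul(s, Mul(2, s)) = Mul(2, Pow(s, 2)))
Mul(Mul(28, Function('b')(-3)), -24) = Mul(Mul(28, Mul(2, Pow(-3, 2))), -24) = Mul(Mul(28, Mul(2, 9)), -24) = Mul(Mul(28, 18), -24) = Mul(504, -24) = -12096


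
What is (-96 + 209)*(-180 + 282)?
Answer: 11526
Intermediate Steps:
(-96 + 209)*(-180 + 282) = 113*102 = 11526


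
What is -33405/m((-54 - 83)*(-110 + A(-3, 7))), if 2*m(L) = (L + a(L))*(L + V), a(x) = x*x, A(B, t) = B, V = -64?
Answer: -11135/615849645519 ≈ -1.8081e-8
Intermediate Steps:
a(x) = x²
m(L) = (-64 + L)*(L + L²)/2 (m(L) = ((L + L²)*(L - 64))/2 = ((L + L²)*(-64 + L))/2 = ((-64 + L)*(L + L²))/2 = (-64 + L)*(L + L²)/2)
-33405/m((-54 - 83)*(-110 + A(-3, 7))) = -33405*2/((-110 - 3)*(-54 - 83)*(-64 + ((-54 - 83)*(-110 - 3))² - 63*(-54 - 83)*(-110 - 3))) = -33405*2/(15481*(-64 + (-137*(-113))² - (-8631)*(-113))) = -33405*2/(15481*(-64 + 15481² - 63*15481)) = -33405*2/(15481*(-64 + 239661361 - 975303)) = -33405/((½)*15481*238685994) = -33405/1847548936557 = -33405*1/1847548936557 = -11135/615849645519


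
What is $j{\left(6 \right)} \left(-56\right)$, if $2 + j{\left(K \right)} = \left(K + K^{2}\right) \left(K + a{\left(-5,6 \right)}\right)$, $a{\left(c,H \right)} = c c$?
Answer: $-72800$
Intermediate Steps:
$a{\left(c,H \right)} = c^{2}$
$j{\left(K \right)} = -2 + \left(25 + K\right) \left(K + K^{2}\right)$ ($j{\left(K \right)} = -2 + \left(K + K^{2}\right) \left(K + \left(-5\right)^{2}\right) = -2 + \left(K + K^{2}\right) \left(K + 25\right) = -2 + \left(K + K^{2}\right) \left(25 + K\right) = -2 + \left(25 + K\right) \left(K + K^{2}\right)$)
$j{\left(6 \right)} \left(-56\right) = \left(-2 + 6^{3} + 25 \cdot 6 + 26 \cdot 6^{2}\right) \left(-56\right) = \left(-2 + 216 + 150 + 26 \cdot 36\right) \left(-56\right) = \left(-2 + 216 + 150 + 936\right) \left(-56\right) = 1300 \left(-56\right) = -72800$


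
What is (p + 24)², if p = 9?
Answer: 1089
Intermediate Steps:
(p + 24)² = (9 + 24)² = 33² = 1089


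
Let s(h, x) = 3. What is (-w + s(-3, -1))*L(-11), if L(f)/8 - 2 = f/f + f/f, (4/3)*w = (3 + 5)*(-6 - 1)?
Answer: 1440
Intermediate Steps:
w = -42 (w = 3*((3 + 5)*(-6 - 1))/4 = 3*(8*(-7))/4 = (¾)*(-56) = -42)
L(f) = 32 (L(f) = 16 + 8*(f/f + f/f) = 16 + 8*(1 + 1) = 16 + 8*2 = 16 + 16 = 32)
(-w + s(-3, -1))*L(-11) = (-1*(-42) + 3)*32 = (42 + 3)*32 = 45*32 = 1440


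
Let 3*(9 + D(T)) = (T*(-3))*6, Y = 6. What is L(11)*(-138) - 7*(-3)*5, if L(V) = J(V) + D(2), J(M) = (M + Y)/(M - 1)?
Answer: 13842/5 ≈ 2768.4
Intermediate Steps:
J(M) = (6 + M)/(-1 + M) (J(M) = (M + 6)/(M - 1) = (6 + M)/(-1 + M))
D(T) = -9 - 6*T (D(T) = -9 + ((T*(-3))*6)/3 = -9 + (-3*T*6)/3 = -9 + (-18*T)/3 = -9 - 6*T)
L(V) = -21 + (6 + V)/(-1 + V) (L(V) = (6 + V)/(-1 + V) + (-9 - 6*2) = (6 + V)/(-1 + V) + (-9 - 12) = (6 + V)/(-1 + V) - 21 = -21 + (6 + V)/(-1 + V))
L(11)*(-138) - 7*(-3)*5 = ((27 - 20*11)/(-1 + 11))*(-138) - 7*(-3)*5 = ((27 - 220)/10)*(-138) + 21*5 = ((⅒)*(-193))*(-138) + 105 = -193/10*(-138) + 105 = 13317/5 + 105 = 13842/5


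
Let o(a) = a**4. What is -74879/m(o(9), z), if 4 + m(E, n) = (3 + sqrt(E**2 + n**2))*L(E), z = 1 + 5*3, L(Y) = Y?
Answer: 210506263/264718688792768 - 70183017*sqrt(43046977)/264718688792768 ≈ -0.0017387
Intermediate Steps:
z = 16 (z = 1 + 15 = 16)
m(E, n) = -4 + E*(3 + sqrt(E**2 + n**2)) (m(E, n) = -4 + (3 + sqrt(E**2 + n**2))*E = -4 + E*(3 + sqrt(E**2 + n**2)))
-74879/m(o(9), z) = -74879/(-4 + 3*9**4 + 9**4*sqrt((9**4)**2 + 16**2)) = -74879/(-4 + 3*6561 + 6561*sqrt(6561**2 + 256)) = -74879/(-4 + 19683 + 6561*sqrt(43046721 + 256)) = -74879/(-4 + 19683 + 6561*sqrt(43046977)) = -74879/(19679 + 6561*sqrt(43046977))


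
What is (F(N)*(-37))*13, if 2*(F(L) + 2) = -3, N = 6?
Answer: 3367/2 ≈ 1683.5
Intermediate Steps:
F(L) = -7/2 (F(L) = -2 + (½)*(-3) = -2 - 3/2 = -7/2)
(F(N)*(-37))*13 = -7/2*(-37)*13 = (259/2)*13 = 3367/2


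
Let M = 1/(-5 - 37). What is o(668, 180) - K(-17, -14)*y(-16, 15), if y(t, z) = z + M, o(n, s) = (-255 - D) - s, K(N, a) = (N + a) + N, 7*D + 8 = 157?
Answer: 1838/7 ≈ 262.57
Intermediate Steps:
M = -1/42 (M = 1/(-42) = -1/42 ≈ -0.023810)
D = 149/7 (D = -8/7 + (⅐)*157 = -8/7 + 157/7 = 149/7 ≈ 21.286)
K(N, a) = a + 2*N
o(n, s) = -1934/7 - s (o(n, s) = (-255 - 1*149/7) - s = (-255 - 149/7) - s = -1934/7 - s)
y(t, z) = -1/42 + z (y(t, z) = z - 1/42 = -1/42 + z)
o(668, 180) - K(-17, -14)*y(-16, 15) = (-1934/7 - 1*180) - (-14 + 2*(-17))*(-1/42 + 15) = (-1934/7 - 180) - (-14 - 34)*629/42 = -3194/7 - (-48)*629/42 = -3194/7 - 1*(-5032/7) = -3194/7 + 5032/7 = 1838/7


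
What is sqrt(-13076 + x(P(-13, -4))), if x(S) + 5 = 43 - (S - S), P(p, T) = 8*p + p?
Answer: I*sqrt(13038) ≈ 114.18*I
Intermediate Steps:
P(p, T) = 9*p
x(S) = 38 (x(S) = -5 + (43 - (S - S)) = -5 + (43 - 1*0) = -5 + (43 + 0) = -5 + 43 = 38)
sqrt(-13076 + x(P(-13, -4))) = sqrt(-13076 + 38) = sqrt(-13038) = I*sqrt(13038)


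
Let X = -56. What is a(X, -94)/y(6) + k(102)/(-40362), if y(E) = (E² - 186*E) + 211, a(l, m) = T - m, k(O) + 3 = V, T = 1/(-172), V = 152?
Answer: -337401593/3016413708 ≈ -0.11186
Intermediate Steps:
T = -1/172 ≈ -0.0058140
k(O) = 149 (k(O) = -3 + 152 = 149)
a(l, m) = -1/172 - m
y(E) = 211 + E² - 186*E
a(X, -94)/y(6) + k(102)/(-40362) = (-1/172 - 1*(-94))/(211 + 6² - 186*6) + 149/(-40362) = (-1/172 + 94)/(211 + 36 - 1116) + 149*(-1/40362) = (16167/172)/(-869) - 149/40362 = (16167/172)*(-1/869) - 149/40362 = -16167/149468 - 149/40362 = -337401593/3016413708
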